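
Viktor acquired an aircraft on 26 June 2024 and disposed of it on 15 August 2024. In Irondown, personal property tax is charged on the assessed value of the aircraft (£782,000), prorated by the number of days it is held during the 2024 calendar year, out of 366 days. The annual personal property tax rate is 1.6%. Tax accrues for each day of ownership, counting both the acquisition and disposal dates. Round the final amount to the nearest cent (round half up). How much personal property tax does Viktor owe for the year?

£1,743.48

Days held (26 June – 15 August 2024): 51 out of 366
Tax = £782,000 × 1.6% × 51/366 = £1,743.4754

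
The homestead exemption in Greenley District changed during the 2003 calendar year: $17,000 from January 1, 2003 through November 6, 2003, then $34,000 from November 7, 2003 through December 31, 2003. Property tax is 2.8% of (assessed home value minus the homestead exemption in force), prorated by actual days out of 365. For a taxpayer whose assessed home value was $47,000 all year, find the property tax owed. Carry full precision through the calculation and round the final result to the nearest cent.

January 1 – November 6, 2003: 310 days, exemption $17,000 → ($47,000 − $17,000) × 2.8% × 310/365 = $713.4247
November 7 – December 31, 2003: 55 days, exemption $34,000 → ($47,000 − $34,000) × 2.8% × 55/365 = $54.8493
Total = $768.2740

$768.27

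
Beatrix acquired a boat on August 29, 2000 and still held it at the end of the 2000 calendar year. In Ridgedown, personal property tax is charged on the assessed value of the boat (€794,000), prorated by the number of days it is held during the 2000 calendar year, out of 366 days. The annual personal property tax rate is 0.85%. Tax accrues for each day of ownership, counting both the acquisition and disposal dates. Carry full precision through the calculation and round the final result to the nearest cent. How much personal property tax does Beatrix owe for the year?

€2,304.99

Days held (August 29 – December 31, 2000): 125 out of 366
Tax = €794,000 × 0.85% × 125/366 = €2,304.9863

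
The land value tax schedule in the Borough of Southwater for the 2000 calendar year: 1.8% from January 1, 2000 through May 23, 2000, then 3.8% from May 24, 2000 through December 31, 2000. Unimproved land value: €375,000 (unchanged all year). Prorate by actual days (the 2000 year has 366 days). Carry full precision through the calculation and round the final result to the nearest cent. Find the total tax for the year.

January 1 – May 23, 2000: 144 days at 1.8% → €375,000 × 1.8% × 144/366 = €2,655.7377
May 24 – December 31, 2000: 222 days at 3.8% → €375,000 × 3.8% × 222/366 = €8,643.4426
Total = €11,299.1803

€11,299.18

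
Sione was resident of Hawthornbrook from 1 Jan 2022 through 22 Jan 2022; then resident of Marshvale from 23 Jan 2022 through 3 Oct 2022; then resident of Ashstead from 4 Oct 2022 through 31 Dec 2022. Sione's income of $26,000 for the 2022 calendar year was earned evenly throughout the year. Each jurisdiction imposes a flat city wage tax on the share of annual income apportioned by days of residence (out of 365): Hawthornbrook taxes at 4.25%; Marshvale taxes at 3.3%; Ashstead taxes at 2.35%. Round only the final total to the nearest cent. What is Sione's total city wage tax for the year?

Hawthornbrook, 1 Jan – 22 Jan 2022: 22 days → $26,000 × 4.25% × 22/365 = $66.6027
Marshvale, 23 Jan – 3 Oct 2022: 254 days → $26,000 × 3.3% × 254/365 = $597.0740
Ashstead, 4 Oct – 31 Dec 2022: 89 days → $26,000 × 2.35% × 89/365 = $148.9836
Total = $812.6603

$812.66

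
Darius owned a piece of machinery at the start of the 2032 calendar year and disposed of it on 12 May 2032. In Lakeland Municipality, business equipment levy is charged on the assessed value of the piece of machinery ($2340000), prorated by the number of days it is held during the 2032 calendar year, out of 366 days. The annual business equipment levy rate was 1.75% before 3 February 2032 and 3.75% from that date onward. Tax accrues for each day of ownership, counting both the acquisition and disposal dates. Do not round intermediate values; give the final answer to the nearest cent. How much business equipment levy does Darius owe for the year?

1 January – 2 February 2032: 33 days at 1.75% → $2340000 × 1.75% × 33/366 = $3692.2131
3 February – 12 May 2032: 100 days at 3.75% → $2340000 × 3.75% × 100/366 = $23975.4098
Total = $27667.6230

$27667.62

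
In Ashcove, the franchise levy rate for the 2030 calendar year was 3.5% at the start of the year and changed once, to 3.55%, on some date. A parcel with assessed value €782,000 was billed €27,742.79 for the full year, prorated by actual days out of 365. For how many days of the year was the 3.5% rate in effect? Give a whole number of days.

17 days

Let d = days at the first rate; then 365 − d days at the second rate.
€782,000 × [3.5%·d + 3.55%·(365−d)] / 365 = €27,742.79
Solving gives d = 17, so the new rate took effect on January 18, 2030.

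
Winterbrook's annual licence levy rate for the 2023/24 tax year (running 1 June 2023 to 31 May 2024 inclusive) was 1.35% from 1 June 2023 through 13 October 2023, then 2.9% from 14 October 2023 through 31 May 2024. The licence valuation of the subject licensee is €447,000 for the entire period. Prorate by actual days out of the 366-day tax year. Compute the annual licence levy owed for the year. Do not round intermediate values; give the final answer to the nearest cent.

€10,407.41

1 June – 13 October 2023: 135 days at 1.35% → €447,000 × 1.35% × 135/366 = €2,225.8402
14 October 2023 – 31 May 2024: 231 days at 2.9% → €447,000 × 2.9% × 231/366 = €8,181.5656
Total = €10,407.4057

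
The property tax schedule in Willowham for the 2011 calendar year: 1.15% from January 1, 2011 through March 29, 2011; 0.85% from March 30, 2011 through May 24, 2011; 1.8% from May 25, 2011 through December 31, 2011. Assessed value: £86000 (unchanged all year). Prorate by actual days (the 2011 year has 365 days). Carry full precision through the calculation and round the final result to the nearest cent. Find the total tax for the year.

£1287.88

January 1 – March 29, 2011: 88 days at 1.15% → £86000 × 1.15% × 88/365 = £238.4438
March 30 – May 24, 2011: 56 days at 0.85% → £86000 × 0.85% × 56/365 = £112.1534
May 25 – December 31, 2011: 221 days at 1.8% → £86000 × 1.8% × 221/365 = £937.2822
Total = £1287.8795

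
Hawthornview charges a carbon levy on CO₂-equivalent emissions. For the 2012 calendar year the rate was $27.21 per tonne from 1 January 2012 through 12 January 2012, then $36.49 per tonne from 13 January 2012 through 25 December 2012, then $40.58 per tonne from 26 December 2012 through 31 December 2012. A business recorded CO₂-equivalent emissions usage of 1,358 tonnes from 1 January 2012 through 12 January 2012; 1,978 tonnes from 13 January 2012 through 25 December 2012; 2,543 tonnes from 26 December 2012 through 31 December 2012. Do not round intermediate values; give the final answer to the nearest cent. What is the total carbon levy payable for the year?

$212,323.34

1 January – 12 January 2012: 1,358 tonnes at $27.21/tonne → $36,951.18
13 January – 25 December 2012: 1,978 tonnes at $36.49/tonne → $72,177.22
26 December – 31 December 2012: 2,543 tonnes at $40.58/tonne → $103,194.94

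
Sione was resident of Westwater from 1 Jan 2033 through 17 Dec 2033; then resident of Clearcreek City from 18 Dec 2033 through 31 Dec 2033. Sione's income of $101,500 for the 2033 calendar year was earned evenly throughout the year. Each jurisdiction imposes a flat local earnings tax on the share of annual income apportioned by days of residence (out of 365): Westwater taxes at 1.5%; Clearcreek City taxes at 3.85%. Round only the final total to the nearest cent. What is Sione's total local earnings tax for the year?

$1,613.99

Westwater, 1 Jan – 17 Dec 2033: 351 days → $101,500 × 1.5% × 351/365 = $1,464.1027
Clearcreek City, 18 Dec – 31 Dec 2033: 14 days → $101,500 × 3.85% × 14/365 = $149.8863
Total = $1,613.9890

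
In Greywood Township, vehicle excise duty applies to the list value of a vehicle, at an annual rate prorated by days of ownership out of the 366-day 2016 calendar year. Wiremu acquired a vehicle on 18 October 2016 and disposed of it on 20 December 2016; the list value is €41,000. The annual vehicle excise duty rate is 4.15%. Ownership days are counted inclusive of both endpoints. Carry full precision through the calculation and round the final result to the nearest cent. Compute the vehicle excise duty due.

€297.53

Days held (18 October – 20 December 2016): 64 out of 366
Tax = €41,000 × 4.15% × 64/366 = €297.5301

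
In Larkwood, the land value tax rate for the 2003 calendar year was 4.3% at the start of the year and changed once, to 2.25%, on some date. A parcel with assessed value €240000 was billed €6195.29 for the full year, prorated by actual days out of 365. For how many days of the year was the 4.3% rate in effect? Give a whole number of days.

59 days

Let d = days at the first rate; then 365 − d days at the second rate.
€240000 × [4.3%·d + 2.25%·(365−d)] / 365 = €6195.29
Solving gives d = 59, so the new rate took effect on 1 March 2003.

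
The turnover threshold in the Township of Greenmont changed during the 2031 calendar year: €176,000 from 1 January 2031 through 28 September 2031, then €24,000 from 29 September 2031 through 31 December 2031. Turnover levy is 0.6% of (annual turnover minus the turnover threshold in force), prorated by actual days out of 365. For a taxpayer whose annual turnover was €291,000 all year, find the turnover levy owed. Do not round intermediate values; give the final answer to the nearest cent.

1 January – 28 September 2031: 271 days, exemption €176,000 → (€291,000 − €176,000) × 0.6% × 271/365 = €512.3014
29 September – 31 December 2031: 94 days, exemption €24,000 → (€291,000 − €24,000) × 0.6% × 94/365 = €412.5699
Total = €924.8712

€924.87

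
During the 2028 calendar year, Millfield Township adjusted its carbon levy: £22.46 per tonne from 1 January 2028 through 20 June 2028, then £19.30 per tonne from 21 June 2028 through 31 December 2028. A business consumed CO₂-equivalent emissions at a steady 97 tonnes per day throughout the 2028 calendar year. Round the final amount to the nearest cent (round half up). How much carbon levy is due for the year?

£737,910.04

1 January – 20 June 2028: 172 days × 97 tonnes/day = 16,684 tonnes at £22.46/tonne → £374,722.64
21 June – 31 December 2028: 194 days × 97 tonnes/day = 18,818 tonnes at £19.30/tonne → £363,187.40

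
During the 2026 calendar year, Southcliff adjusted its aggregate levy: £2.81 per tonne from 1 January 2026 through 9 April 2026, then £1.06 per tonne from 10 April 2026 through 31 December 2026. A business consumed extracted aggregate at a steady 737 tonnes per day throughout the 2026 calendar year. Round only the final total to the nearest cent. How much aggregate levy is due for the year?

£412830.55

1 January – 9 April 2026: 99 days × 737 tonnes/day = 72,963 tonnes at £2.81/tonne → £205026.03
10 April – 31 December 2026: 266 days × 737 tonnes/day = 196,042 tonnes at £1.06/tonne → £207804.52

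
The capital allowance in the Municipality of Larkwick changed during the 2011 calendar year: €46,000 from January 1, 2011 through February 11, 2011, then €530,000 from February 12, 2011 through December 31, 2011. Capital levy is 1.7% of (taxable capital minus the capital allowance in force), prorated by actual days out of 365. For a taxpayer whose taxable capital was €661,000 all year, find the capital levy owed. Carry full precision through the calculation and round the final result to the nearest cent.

€3,173.78

January 1 – February 11, 2011: 42 days, exemption €46,000 → (€661,000 − €46,000) × 1.7% × 42/365 = €1,203.0411
February 12 – December 31, 2011: 323 days, exemption €530,000 → (€661,000 − €530,000) × 1.7% × 323/365 = €1,970.7425
Total = €3,173.7836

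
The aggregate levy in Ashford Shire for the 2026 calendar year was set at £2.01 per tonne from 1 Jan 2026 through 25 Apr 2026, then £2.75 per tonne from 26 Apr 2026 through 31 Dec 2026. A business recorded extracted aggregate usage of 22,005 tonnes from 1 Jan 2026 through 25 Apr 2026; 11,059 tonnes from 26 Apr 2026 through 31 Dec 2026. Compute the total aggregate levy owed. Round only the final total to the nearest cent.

1 Jan – 25 Apr 2026: 22,005 tonnes at £2.01/tonne → £44,230.05
26 Apr – 31 Dec 2026: 11,059 tonnes at £2.75/tonne → £30,412.25

£74,642.30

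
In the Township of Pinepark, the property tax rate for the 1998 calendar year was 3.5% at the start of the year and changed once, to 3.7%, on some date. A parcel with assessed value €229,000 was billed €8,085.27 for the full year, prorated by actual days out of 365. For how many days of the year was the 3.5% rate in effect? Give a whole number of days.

309 days

Let d = days at the first rate; then 365 − d days at the second rate.
€229,000 × [3.5%·d + 3.7%·(365−d)] / 365 = €8,085.27
Solving gives d = 309, so the new rate took effect on 6 Nov 1998.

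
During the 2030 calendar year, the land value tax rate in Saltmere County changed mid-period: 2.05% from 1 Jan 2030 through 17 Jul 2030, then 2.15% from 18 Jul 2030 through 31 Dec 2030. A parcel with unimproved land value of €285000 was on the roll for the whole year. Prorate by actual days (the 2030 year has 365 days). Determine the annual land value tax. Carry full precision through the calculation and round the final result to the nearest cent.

1 Jan – 17 Jul 2030: 198 days at 2.05% → €285000 × 2.05% × 198/365 = €3169.3562
18 Jul – 31 Dec 2030: 167 days at 2.15% → €285000 × 2.15% × 167/365 = €2803.5411
Total = €5972.8973

€5972.90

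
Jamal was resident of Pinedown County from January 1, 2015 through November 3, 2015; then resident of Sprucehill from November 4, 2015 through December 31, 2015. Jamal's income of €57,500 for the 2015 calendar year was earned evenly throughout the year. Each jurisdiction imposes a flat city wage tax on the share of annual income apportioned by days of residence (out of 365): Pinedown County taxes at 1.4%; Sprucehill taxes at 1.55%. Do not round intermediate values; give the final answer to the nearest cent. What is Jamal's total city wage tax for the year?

Pinedown County, January 1 – November 3, 2015: 307 days → €57,500 × 1.4% × 307/365 = €677.0822
Sprucehill, November 4 – December 31, 2015: 58 days → €57,500 × 1.55% × 58/365 = €141.6233
Total = €818.7055

€818.71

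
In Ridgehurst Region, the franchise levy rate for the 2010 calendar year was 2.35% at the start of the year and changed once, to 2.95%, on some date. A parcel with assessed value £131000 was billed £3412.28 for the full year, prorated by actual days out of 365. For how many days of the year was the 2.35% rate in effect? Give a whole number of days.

210 days

Let d = days at the first rate; then 365 − d days at the second rate.
£131000 × [2.35%·d + 2.95%·(365−d)] / 365 = £3412.28
Solving gives d = 210, so the new rate took effect on 30 July 2010.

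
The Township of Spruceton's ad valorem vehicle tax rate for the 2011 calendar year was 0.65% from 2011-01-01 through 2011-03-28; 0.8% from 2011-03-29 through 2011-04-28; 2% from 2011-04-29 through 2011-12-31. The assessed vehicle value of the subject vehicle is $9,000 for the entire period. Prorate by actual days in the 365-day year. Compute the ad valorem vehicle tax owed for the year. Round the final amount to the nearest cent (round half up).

$141.87

2011-01-01 to 2011-03-28: 87 days at 0.65% → $9,000 × 0.65% × 87/365 = $13.9438
2011-03-29 to 2011-04-28: 31 days at 0.8% → $9,000 × 0.8% × 31/365 = $6.1151
2011-04-29 to 2011-12-31: 247 days at 2% → $9,000 × 2% × 247/365 = $121.8082
Total = $141.8671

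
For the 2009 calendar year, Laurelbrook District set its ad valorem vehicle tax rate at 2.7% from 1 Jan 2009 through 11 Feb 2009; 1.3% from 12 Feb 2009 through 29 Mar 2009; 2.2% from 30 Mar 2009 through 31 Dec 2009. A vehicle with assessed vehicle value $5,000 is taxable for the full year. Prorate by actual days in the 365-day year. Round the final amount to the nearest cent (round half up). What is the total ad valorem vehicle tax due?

$107.21

1 Jan – 11 Feb 2009: 42 days at 2.7% → $5,000 × 2.7% × 42/365 = $15.5342
12 Feb – 29 Mar 2009: 46 days at 1.3% → $5,000 × 1.3% × 46/365 = $8.1918
30 Mar – 31 Dec 2009: 277 days at 2.2% → $5,000 × 2.2% × 277/365 = $83.4795
Total = $107.2055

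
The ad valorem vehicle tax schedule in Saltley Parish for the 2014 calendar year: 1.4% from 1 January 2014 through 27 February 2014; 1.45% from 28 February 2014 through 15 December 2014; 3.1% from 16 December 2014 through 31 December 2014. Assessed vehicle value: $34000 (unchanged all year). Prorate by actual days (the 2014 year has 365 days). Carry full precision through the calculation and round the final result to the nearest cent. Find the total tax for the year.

$514.89

1 January – 27 February 2014: 58 days at 1.4% → $34000 × 1.4% × 58/365 = $75.6384
28 February – 15 December 2014: 291 days at 1.45% → $34000 × 1.45% × 291/365 = $393.0493
16 December – 31 December 2014: 16 days at 3.1% → $34000 × 3.1% × 16/365 = $46.2027
Total = $514.8904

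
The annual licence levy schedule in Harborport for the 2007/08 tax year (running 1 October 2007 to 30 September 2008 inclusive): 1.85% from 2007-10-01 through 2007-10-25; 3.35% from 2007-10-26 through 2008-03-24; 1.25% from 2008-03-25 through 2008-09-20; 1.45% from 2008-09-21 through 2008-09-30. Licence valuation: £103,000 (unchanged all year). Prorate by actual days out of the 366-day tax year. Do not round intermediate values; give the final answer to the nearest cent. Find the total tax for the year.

2007-10-01 to 2007-10-25: 25 days at 1.85% → £103,000 × 1.85% × 25/366 = £130.1571
2007-10-26 to 2008-03-24: 151 days at 3.35% → £103,000 × 3.35% × 151/366 = £1,423.5669
2008-03-25 to 2008-09-20: 180 days at 1.25% → £103,000 × 1.25% × 180/366 = £633.1967
2008-09-21 to 2008-09-30: 10 days at 1.45% → £103,000 × 1.45% × 10/366 = £40.8060
Total = £2,227.7268

£2,227.73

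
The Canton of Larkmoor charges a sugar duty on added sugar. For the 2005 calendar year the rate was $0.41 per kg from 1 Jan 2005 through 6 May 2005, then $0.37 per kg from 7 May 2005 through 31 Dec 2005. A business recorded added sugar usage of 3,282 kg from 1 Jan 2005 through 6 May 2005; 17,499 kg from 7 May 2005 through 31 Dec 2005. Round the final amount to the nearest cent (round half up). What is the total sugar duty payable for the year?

$7,820.25

1 Jan – 6 May 2005: 3,282 kg at $0.41/kg → $1,345.62
7 May – 31 Dec 2005: 17,499 kg at $0.37/kg → $6,474.63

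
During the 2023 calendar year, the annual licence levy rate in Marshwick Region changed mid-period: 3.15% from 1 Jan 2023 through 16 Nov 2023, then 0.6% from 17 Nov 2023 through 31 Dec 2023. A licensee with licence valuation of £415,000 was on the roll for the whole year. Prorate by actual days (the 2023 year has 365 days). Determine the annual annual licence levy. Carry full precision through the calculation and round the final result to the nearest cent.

1 Jan – 16 Nov 2023: 320 days at 3.15% → £415,000 × 3.15% × 320/365 = £11,460.8219
17 Nov – 31 Dec 2023: 45 days at 0.6% → £415,000 × 0.6% × 45/365 = £306.9863
Total = £11,767.8082

£11,767.81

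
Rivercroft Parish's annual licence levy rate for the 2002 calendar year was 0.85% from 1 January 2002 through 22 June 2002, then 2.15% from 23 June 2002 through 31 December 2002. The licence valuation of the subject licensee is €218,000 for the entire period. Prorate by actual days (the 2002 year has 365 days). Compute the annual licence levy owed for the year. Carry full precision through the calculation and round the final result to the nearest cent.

1 January – 22 June 2002: 173 days at 0.85% → €218,000 × 0.85% × 173/365 = €878.2712
23 June – 31 December 2002: 192 days at 2.15% → €218,000 × 2.15% × 192/365 = €2,465.4904
Total = €3,343.7616

€3,343.76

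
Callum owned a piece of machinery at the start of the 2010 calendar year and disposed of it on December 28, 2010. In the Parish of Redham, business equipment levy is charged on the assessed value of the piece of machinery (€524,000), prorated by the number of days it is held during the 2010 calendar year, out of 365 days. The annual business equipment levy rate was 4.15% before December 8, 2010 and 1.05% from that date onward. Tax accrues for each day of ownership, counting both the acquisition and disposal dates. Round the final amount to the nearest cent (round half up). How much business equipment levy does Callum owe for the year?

January 1 – December 7, 2010: 341 days at 4.15% → €524,000 × 4.15% × 341/365 = €20,316.1260
December 8 – December 28, 2010: 21 days at 1.05% → €524,000 × 1.05% × 21/365 = €316.5534
Total = €20,632.6795

€20,632.68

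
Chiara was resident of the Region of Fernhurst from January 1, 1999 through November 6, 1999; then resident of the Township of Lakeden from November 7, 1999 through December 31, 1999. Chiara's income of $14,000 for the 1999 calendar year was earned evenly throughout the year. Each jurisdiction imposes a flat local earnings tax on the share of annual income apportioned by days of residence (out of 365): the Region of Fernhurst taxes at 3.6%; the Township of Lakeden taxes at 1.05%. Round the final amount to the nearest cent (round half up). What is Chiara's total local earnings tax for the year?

$450.21

The Region of Fernhurst, January 1 – November 6, 1999: 310 days → $14,000 × 3.6% × 310/365 = $428.0548
The Township of Lakeden, November 7 – December 31, 1999: 55 days → $14,000 × 1.05% × 55/365 = $22.1507
Total = $450.2055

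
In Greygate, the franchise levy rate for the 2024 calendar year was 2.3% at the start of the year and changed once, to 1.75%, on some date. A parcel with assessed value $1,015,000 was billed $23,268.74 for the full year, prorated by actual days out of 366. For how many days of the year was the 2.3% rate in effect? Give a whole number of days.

Let d = days at the first rate; then 366 − d days at the second rate.
$1,015,000 × [2.3%·d + 1.75%·(366−d)] / 366 = $23,268.74
Solving gives d = 361, so the new rate took effect on December 27, 2024.

361 days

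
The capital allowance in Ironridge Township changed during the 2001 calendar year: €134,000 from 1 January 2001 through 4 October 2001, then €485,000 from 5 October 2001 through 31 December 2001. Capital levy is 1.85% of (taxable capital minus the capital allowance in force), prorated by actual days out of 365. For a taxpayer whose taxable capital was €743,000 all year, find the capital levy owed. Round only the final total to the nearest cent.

€9,700.94

1 January – 4 October 2001: 277 days, exemption €134,000 → (€743,000 − €134,000) × 1.85% × 277/365 = €8,550.1932
5 October – 31 December 2001: 88 days, exemption €485,000 → (€743,000 − €485,000) × 1.85% × 88/365 = €1,150.7507
Total = €9,700.9438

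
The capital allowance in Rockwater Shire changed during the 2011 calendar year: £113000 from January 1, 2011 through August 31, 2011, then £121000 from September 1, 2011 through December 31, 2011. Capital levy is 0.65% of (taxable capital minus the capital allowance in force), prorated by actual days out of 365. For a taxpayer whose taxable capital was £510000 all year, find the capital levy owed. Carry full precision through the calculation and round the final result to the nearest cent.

£2563.12

January 1 – August 31, 2011: 243 days, exemption £113000 → (£510000 − £113000) × 0.65% × 243/365 = £1717.9767
September 1 – December 31, 2011: 122 days, exemption £121000 → (£510000 − £121000) × 0.65% × 122/365 = £845.1425
Total = £2563.1192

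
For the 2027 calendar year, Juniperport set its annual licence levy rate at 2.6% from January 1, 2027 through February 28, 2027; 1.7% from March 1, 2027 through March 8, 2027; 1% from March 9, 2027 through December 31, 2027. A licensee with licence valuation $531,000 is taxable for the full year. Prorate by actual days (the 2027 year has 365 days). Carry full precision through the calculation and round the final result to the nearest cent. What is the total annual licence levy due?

$6,764.79

January 1 – February 28, 2027: 59 days at 2.6% → $531,000 × 2.6% × 59/365 = $2,231.6548
March 1 – March 8, 2027: 8 days at 1.7% → $531,000 × 1.7% × 8/365 = $197.8521
March 9 – December 31, 2027: 298 days at 1% → $531,000 × 1% × 298/365 = $4,335.2877
Total = $6,764.7945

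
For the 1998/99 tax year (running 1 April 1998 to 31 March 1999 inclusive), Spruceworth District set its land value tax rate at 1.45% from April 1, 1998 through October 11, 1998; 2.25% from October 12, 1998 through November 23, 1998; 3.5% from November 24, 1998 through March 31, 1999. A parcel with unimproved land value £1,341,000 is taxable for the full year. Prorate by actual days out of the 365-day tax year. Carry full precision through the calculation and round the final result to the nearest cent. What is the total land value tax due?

April 1 – October 11, 1998: 194 days at 1.45% → £1,341,000 × 1.45% × 194/365 = £10,334.8849
October 12 – November 23, 1998: 43 days at 2.25% → £1,341,000 × 2.25% × 43/365 = £3,554.5685
November 24, 1998 – March 31, 1999: 128 days at 3.5% → £1,341,000 × 3.5% × 128/365 = £16,459.3973
Total = £30,348.8507

£30,348.85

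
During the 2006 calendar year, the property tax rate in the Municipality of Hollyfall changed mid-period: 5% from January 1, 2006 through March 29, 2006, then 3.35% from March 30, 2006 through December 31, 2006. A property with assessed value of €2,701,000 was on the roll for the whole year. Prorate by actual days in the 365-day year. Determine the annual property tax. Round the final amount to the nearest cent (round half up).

January 1 – March 29, 2006: 88 days at 5% → €2,701,000 × 5% × 88/365 = €32,560.0000
March 30 – December 31, 2006: 277 days at 3.35% → €2,701,000 × 3.35% × 277/365 = €68,668.3000
Total = €101,228.3000

€101,228.30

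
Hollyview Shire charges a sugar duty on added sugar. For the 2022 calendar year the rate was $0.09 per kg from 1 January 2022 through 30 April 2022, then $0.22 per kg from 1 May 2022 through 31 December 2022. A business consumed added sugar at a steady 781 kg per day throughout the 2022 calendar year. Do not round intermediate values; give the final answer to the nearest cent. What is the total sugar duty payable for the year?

$50,530.70

1 January – 30 April 2022: 120 days × 781 kg/day = 93,720 kg at $0.09/kg → $8,434.80
1 May – 31 December 2022: 245 days × 781 kg/day = 191,345 kg at $0.22/kg → $42,095.90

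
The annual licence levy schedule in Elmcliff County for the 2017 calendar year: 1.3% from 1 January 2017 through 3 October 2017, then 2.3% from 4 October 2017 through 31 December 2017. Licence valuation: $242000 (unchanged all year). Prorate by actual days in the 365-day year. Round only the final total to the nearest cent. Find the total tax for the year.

$3736.08

1 January – 3 October 2017: 276 days at 1.3% → $242000 × 1.3% × 276/365 = $2378.8932
4 October – 31 December 2017: 89 days at 2.3% → $242000 × 2.3% × 89/365 = $1357.1890
Total = $3736.0822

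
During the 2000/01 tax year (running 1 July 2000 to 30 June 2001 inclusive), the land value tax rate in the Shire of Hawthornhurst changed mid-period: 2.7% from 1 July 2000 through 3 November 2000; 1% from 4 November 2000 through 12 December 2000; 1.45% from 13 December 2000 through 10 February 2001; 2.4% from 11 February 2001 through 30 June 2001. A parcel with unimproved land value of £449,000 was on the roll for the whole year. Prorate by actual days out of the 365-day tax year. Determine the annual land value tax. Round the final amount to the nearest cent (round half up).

£9,868.16

1 July – 3 November 2000: 126 days at 2.7% → £449,000 × 2.7% × 126/365 = £4,184.9260
4 November – 12 December 2000: 39 days at 1% → £449,000 × 1% × 39/365 = £479.7534
13 December 2000 – 10 February 2001: 60 days at 1.45% → £449,000 × 1.45% × 60/365 = £1,070.2192
11 February – 30 June 2001: 140 days at 2.4% → £449,000 × 2.4% × 140/365 = £4,133.2603
Total = £9,868.1589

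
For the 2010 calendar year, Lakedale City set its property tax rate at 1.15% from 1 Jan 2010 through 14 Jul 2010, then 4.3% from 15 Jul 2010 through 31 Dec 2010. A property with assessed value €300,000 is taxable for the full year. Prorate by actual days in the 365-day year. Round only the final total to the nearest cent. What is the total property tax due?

€7,851.37

1 Jan – 14 Jul 2010: 195 days at 1.15% → €300,000 × 1.15% × 195/365 = €1,843.1507
15 Jul – 31 Dec 2010: 170 days at 4.3% → €300,000 × 4.3% × 170/365 = €6,008.2192
Total = €7,851.3699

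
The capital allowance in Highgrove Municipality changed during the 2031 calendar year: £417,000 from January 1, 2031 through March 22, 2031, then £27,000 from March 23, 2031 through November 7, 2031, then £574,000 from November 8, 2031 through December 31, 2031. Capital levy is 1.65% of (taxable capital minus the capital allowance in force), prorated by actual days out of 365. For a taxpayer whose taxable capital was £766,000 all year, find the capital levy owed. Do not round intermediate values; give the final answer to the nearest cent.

January 1 – March 22, 2031: 81 days, exemption £417,000 → (£766,000 − £417,000) × 1.65% × 81/365 = £1,277.9137
March 23 – November 7, 2031: 230 days, exemption £27,000 → (£766,000 − £27,000) × 1.65% × 230/365 = £7,683.5753
November 8 – December 31, 2031: 54 days, exemption £574,000 → (£766,000 − £574,000) × 1.65% × 54/365 = £468.6904
Total = £9,430.1795

£9,430.18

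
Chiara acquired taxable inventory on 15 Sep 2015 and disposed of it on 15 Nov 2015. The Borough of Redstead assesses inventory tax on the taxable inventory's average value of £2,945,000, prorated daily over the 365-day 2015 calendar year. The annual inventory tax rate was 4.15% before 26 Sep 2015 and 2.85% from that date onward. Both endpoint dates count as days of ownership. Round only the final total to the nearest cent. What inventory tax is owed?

£15,410.82

15 Sep – 25 Sep 2015: 11 days at 4.15% → £2,945,000 × 4.15% × 11/365 = £3,683.2671
26 Sep – 15 Nov 2015: 51 days at 2.85% → £2,945,000 × 2.85% × 51/365 = £11,727.5548
Total = £15,410.8219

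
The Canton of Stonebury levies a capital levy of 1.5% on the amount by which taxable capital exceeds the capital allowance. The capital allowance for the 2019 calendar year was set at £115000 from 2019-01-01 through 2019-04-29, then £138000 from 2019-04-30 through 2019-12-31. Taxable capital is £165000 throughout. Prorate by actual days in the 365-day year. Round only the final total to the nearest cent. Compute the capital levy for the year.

£517.48

2019-01-01 to 2019-04-29: 119 days, exemption £115000 → (£165000 − £115000) × 1.5% × 119/365 = £244.5205
2019-04-30 to 2019-12-31: 246 days, exemption £138000 → (£165000 − £138000) × 1.5% × 246/365 = £272.9589
Total = £517.4795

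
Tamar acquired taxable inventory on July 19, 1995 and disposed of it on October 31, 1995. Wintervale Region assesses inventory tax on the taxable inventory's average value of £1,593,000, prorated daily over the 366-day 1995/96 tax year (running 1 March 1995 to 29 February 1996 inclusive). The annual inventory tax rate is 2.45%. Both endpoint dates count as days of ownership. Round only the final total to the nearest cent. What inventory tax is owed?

£11,196.70

Days held (July 19 – October 31, 1995): 105 out of 366
Tax = £1,593,000 × 2.45% × 105/366 = £11,196.7008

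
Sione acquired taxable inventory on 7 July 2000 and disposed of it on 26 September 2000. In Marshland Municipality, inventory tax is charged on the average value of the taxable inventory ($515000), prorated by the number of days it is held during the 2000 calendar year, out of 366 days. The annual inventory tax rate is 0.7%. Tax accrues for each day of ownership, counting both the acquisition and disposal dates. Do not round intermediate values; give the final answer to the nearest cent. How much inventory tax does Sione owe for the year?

Days held (7 July – 26 September 2000): 82 out of 366
Tax = $515000 × 0.7% × 82/366 = $807.6776

$807.68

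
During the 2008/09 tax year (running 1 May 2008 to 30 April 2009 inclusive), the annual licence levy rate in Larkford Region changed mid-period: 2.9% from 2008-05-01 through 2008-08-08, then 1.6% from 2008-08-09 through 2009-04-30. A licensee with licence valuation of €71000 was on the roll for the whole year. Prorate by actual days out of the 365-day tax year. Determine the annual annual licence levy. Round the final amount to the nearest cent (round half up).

€1388.88

2008-05-01 to 2008-08-08: 100 days at 2.9% → €71000 × 2.9% × 100/365 = €564.1096
2008-08-09 to 2009-04-30: 265 days at 1.6% → €71000 × 1.6% × 265/365 = €824.7671
Total = €1388.8767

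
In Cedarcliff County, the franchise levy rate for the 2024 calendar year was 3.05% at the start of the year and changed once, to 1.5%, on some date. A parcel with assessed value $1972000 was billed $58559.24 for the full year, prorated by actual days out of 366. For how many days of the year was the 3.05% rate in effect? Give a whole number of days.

Let d = days at the first rate; then 366 − d days at the second rate.
$1972000 × [3.05%·d + 1.5%·(366−d)] / 366 = $58559.24
Solving gives d = 347, so the new rate took effect on 13 Dec 2024.

347 days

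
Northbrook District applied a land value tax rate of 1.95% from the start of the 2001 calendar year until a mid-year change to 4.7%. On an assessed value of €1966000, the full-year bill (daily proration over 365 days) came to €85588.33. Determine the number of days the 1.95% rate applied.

Let d = days at the first rate; then 365 − d days at the second rate.
€1966000 × [1.95%·d + 4.7%·(365−d)] / 365 = €85588.33
Solving gives d = 46, so the new rate took effect on 16 February 2001.

46 days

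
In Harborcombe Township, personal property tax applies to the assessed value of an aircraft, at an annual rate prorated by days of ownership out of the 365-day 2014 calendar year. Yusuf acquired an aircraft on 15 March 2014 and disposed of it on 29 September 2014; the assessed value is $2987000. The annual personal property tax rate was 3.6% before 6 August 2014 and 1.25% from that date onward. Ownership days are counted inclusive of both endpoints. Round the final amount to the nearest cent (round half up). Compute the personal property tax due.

$48049.78

15 March – 5 August 2014: 144 days at 3.6% → $2987000 × 3.6% × 144/365 = $42423.5836
6 August – 29 September 2014: 55 days at 1.25% → $2987000 × 1.25% × 55/365 = $5626.1986
Total = $48049.7822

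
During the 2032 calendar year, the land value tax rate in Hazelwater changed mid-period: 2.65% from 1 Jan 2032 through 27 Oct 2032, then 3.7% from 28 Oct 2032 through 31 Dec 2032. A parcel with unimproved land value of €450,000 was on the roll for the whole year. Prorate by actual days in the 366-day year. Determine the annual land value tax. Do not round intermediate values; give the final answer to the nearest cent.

€12,764.14

1 Jan – 27 Oct 2032: 301 days at 2.65% → €450,000 × 2.65% × 301/366 = €9,807.1721
28 Oct – 31 Dec 2032: 65 days at 3.7% → €450,000 × 3.7% × 65/366 = €2,956.9672
Total = €12,764.1393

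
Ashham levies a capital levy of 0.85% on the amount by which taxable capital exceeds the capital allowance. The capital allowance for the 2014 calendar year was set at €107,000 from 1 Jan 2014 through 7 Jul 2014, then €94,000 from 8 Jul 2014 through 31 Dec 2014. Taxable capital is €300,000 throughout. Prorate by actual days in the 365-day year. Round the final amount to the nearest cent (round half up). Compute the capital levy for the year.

1 Jan – 7 Jul 2014: 188 days, exemption €107,000 → (€300,000 − €107,000) × 0.85% × 188/365 = €844.9699
8 Jul – 31 Dec 2014: 177 days, exemption €94,000 → (€300,000 − €94,000) × 0.85% × 177/365 = €849.1151
Total = €1,694.0849

€1,694.08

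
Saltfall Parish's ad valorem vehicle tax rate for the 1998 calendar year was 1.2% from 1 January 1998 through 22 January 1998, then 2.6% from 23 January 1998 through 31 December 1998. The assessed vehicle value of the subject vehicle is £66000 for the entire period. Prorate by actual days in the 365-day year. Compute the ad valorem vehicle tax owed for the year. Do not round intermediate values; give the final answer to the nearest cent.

1 January – 22 January 1998: 22 days at 1.2% → £66000 × 1.2% × 22/365 = £47.7370
23 January – 31 December 1998: 343 days at 2.6% → £66000 × 2.6% × 343/365 = £1612.5699
Total = £1660.3068

£1660.31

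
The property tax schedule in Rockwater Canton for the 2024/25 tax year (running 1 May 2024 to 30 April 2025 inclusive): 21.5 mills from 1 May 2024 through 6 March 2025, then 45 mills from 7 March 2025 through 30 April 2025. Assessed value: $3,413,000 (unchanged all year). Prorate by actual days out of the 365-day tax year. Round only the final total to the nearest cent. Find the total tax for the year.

$85,465.26

1 May 2024 – 6 March 2025: 310 days at 21.5 mills → $3,413,000 × 2.15% × 310/365 = $62,322.3151
7 March – 30 April 2025: 55 days at 45 mills → $3,413,000 × 4.5% × 55/365 = $23,142.9452
Total = $85,465.2603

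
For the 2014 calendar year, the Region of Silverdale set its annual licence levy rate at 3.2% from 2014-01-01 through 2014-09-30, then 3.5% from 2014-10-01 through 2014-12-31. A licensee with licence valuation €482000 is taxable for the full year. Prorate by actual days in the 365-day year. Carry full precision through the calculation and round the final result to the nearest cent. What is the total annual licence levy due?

2014-01-01 to 2014-09-30: 273 days at 3.2% → €482000 × 3.2% × 273/365 = €11536.3068
2014-10-01 to 2014-12-31: 92 days at 3.5% → €482000 × 3.5% × 92/365 = €4252.1644
Total = €15788.4712

€15788.47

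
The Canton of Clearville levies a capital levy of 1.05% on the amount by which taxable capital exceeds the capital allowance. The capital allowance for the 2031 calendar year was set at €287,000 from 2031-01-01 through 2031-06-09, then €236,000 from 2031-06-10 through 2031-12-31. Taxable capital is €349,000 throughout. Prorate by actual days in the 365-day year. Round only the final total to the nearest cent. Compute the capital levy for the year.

2031-01-01 to 2031-06-09: 160 days, exemption €287,000 → (€349,000 − €287,000) × 1.05% × 160/365 = €285.3699
2031-06-10 to 2031-12-31: 205 days, exemption €236,000 → (€349,000 − €236,000) × 1.05% × 205/365 = €666.3904
Total = €951.7603

€951.76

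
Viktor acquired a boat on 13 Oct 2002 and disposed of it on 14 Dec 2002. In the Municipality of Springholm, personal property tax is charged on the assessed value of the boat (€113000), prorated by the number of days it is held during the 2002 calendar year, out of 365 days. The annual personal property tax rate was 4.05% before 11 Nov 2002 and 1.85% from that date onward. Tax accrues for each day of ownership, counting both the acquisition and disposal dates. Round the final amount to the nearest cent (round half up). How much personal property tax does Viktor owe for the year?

13 Oct – 10 Nov 2002: 29 days at 4.05% → €113000 × 4.05% × 29/365 = €363.6123
11 Nov – 14 Dec 2002: 34 days at 1.85% → €113000 × 1.85% × 34/365 = €194.7315
Total = €558.3438

€558.34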